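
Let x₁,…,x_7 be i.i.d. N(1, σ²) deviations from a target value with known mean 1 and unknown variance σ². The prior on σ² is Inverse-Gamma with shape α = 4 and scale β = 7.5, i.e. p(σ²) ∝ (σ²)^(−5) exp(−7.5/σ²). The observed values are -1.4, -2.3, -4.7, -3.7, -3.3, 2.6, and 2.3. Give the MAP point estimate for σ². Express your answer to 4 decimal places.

σ̂²_MAP = 6.4100

Sum of squared deviations about the known mean: SS = (-1.4−1)² + (-2.3−1)² + (-4.7−1)² + (-3.7−1)² + (-3.3−1)² + (2.6−1)² + (2.3−1)² = 93.97.
The Normal likelihood contributes (σ²)^(−n/2) exp(−SS/(2σ²)), so the posterior is Inverse-Gamma(α + n/2, β + SS/2) = Inverse-Gamma(7.5, 54.485).
The mode of Inverse-Gamma(a, b) is b/(a+1) = 54.485/8.5 ≈ 6.4100.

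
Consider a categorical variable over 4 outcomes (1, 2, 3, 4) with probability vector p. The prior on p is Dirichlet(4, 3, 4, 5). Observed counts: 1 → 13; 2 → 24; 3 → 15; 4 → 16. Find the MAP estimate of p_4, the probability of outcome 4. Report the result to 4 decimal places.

MAP estimate: 0.2500

The posterior is Dirichlet(αᵢ + nᵢ) = Dirichlet(17, 27, 19, 21).
For a Dirichlet(a₁,…,a_K) with all aᵢ > 1, the mode has j-th component (aⱼ − 1)/(Σaᵢ − K).
Here Σaᵢ = 84 and K = 4, so p_4 = (21 − 1)/(84 − 4) = 20/80 ≈ 0.2500.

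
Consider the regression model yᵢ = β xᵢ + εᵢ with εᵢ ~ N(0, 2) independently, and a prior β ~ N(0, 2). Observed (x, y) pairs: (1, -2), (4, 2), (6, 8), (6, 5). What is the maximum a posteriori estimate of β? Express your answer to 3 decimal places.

β̂_MAP = 0.933

log p(β | y) = −Σ(yᵢ − βxᵢ)²/(2·2) − β²/(2·2) + const.
Setting the derivative to zero: Σxᵢ(yᵢ − βxᵢ)/2 − β/2 = 0, so β = Σxᵢyᵢ / (Σxᵢ² + σ²/τ²).
Σxᵢyᵢ = 1·(-2) + 4·2 + 6·8 + 6·5 = 84; Σxᵢ² = 89; σ²/τ² = 1.
β̂_MAP = 84 / (89 + 1) = 84/90 ≈ 0.933.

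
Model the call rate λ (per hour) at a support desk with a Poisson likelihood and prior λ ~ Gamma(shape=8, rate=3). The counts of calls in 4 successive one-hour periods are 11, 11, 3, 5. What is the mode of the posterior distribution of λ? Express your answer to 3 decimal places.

λ̂_MAP = 5.286

Σxᵢ = 11+11+3+5 = 30, with n = 4.
Posterior ∝ λ^7e^(−3λ) · λ^30e^(−4λ) = λ^37e^(−7λ), i.e. Gamma(shape=38, rate=7).
The mode of a Gamma(a, b) with a ≥ 1 (shape–rate) is (a−1)/b = 37/7 ≈ 5.286.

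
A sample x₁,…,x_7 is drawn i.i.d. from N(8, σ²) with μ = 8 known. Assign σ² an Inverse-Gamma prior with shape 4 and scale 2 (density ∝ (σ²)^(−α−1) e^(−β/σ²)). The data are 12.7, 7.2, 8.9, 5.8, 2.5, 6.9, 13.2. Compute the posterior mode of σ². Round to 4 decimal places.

σ̂²_MAP = 5.3459

Sum of squared deviations about the known mean: SS = (12.7−8)² + (7.2−8)² + (8.9−8)² + (5.8−8)² + (2.5−8)² + (6.9−8)² + (13.2−8)² = 86.88.
The Normal likelihood contributes (σ²)^(−n/2) exp(−SS/(2σ²)), so the posterior is Inverse-Gamma(α + n/2, β + SS/2) = Inverse-Gamma(7.5, 45.44).
The mode of Inverse-Gamma(a, b) is b/(a+1) = 45.44/8.5 ≈ 5.3459.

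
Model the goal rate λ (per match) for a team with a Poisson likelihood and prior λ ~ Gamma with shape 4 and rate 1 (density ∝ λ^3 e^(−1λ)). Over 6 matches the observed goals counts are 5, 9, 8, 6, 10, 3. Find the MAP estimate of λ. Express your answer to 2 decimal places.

λ̂_MAP = 6.29

Σxᵢ = 5+9+8+6+10+3 = 41, with n = 6.
Posterior ∝ λ^3e^(−1λ) · λ^41e^(−6λ) = λ^44e^(−7λ), i.e. Gamma(shape=45, rate=7).
The mode of a Gamma(a, b) with a ≥ 1 (shape–rate) is (a−1)/b = 44/7 ≈ 6.29.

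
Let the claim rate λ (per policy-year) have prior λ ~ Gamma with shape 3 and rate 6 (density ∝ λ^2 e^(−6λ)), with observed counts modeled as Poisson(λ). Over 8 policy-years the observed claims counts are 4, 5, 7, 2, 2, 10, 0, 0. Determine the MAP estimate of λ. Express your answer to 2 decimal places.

λ̂_MAP = 2.29

Σxᵢ = 4+5+7+2+2+10+0+0 = 30, with n = 8.
Posterior ∝ λ^2e^(−6λ) · λ^30e^(−8λ) = λ^32e^(−14λ), i.e. Gamma(shape=33, rate=14).
The mode of a Gamma(a, b) with a ≥ 1 (shape–rate) is (a−1)/b = 32/14 ≈ 2.29.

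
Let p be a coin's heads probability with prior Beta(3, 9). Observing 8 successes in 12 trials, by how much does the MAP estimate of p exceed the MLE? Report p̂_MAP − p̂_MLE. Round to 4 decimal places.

Posterior is Beta(11, 13); MAP = (11−1)/(24−2) = 10/22 ≈ 0.45455.
MLE ignores the prior: p̂_MLE = k/n = 8/12 ≈ 0.66667.
Difference = 10/22 − 8/12 = -7/33 ≈ -0.2121.

MAP − MLE = -0.2121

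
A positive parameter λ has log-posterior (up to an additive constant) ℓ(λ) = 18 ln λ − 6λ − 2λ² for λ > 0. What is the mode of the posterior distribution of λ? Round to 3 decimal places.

ℓ'(λ) = 18/λ − 6 − 4λ. Setting this to zero and multiplying by λ: 4λ² + 6λ − 18 = 0.
λ = (−6 + √(6² + 4·4·18)) / (2·4) = (−6 + √324) / 8 = (−6 + 18)/8 = 3/2.
ℓ''(λ) = −18/λ² − 4 < 0, confirming a maximum.

λ̂_MAP = 1.500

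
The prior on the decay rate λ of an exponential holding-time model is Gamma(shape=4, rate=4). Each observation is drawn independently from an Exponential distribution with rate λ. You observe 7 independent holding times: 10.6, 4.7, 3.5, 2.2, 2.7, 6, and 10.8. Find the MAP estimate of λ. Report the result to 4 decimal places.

λ̂_MAP = 0.2247

The Exponential(rate=λ) likelihood is ∝ λ^n e^(−λΣtᵢ). Here n = 7 and Σtᵢ = 10.6 + 4.7 + 3.5 + 2.2 + 2.7 + 6 + 10.8 = 40.5.
Posterior ∝ λ^3e^(−4λ) · λ^7e^(−40.5λ) = λ^10e^(−44.5λ), i.e. Gamma(11, 44.5).
Mode = (a−1)/b = 10/44.5 ≈ 0.2247.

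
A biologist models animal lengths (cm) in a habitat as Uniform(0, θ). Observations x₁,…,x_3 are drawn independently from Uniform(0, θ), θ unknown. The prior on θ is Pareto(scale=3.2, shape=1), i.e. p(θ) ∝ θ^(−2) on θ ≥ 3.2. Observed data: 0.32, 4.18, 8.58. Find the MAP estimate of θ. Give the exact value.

θ̂_MAP = 8.58

The Uniform(0, θ) likelihood is θ^(−n) for θ ≥ max(xᵢ), zero otherwise. Here max(xᵢ) = 8.58.
Posterior ∝ θ^(−2) · θ^(−3) = θ^(−5) on θ ≥ max(3.2, 8.58) = 8.58.
This density is strictly decreasing in θ, so the posterior mode lies at the lower boundary of the support.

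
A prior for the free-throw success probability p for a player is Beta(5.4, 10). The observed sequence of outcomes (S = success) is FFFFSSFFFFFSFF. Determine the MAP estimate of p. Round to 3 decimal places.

p̂_MAP = 0.270

Prior: Beta(5.4, 10).
Data: 3 successes in 14 trials (from the sequence). The binomial likelihood contributes p^3(1−p)^11, so the posterior is Beta(5.4+3, 10+11) = Beta(8.4, 21).
For Beta(a, b) with a, b > 1 the mode is (a−1)/(a+b−2) = 7.4/27.4 ≈ 0.270.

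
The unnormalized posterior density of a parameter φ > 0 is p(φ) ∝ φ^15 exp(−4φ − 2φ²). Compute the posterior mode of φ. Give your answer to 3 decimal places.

φ̂_MAP = 1.500

ℓ'(φ) = 15/φ − 4 − 4φ. Setting this to zero and multiplying by φ: 4φ² + 4φ − 15 = 0.
φ = (−4 + √(4² + 4·4·15)) / (2·4) = (−4 + √256) / 8 = (−4 + 16)/8 = 3/2.
ℓ''(φ) = −15/φ² − 4 < 0, confirming a maximum.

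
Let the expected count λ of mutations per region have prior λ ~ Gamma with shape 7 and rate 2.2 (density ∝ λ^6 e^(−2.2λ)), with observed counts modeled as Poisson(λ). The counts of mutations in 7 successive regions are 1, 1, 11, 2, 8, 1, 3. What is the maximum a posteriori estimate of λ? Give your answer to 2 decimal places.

Σxᵢ = 1+1+11+2+8+1+3 = 27, with n = 7.
Posterior ∝ λ^6e^(−2.2λ) · λ^27e^(−7λ) = λ^33e^(−9.2λ), i.e. Gamma(shape=34, rate=9.2).
The mode of a Gamma(a, b) with a ≥ 1 (shape–rate) is (a−1)/b = 33/9.2 ≈ 3.59.

λ̂_MAP = 3.59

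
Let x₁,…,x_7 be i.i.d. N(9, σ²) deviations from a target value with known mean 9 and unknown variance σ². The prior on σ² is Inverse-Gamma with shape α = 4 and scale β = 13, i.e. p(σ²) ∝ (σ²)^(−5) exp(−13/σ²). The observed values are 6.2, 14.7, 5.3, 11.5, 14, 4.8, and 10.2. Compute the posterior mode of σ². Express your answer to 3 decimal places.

σ̂²_MAP = 7.668

Sum of squared deviations about the known mean: SS = (6.2−9)² + (14.7−9)² + (5.3−9)² + (11.5−9)² + (14−9)² + (4.8−9)² + (10.2−9)² = 104.35.
The Normal likelihood contributes (σ²)^(−n/2) exp(−SS/(2σ²)), so the posterior is Inverse-Gamma(α + n/2, β + SS/2) = Inverse-Gamma(7.5, 65.175).
The mode of Inverse-Gamma(a, b) is b/(a+1) = 65.175/8.5 ≈ 7.668.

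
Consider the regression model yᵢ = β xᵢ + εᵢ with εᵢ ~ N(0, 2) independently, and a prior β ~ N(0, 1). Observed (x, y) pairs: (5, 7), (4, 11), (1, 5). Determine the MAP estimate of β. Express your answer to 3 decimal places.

log p(β | y) = −Σ(yᵢ − βxᵢ)²/(2·2) − β²/(2·1) + const.
Setting the derivative to zero: Σxᵢ(yᵢ − βxᵢ)/2 − β/1 = 0, so β = Σxᵢyᵢ / (Σxᵢ² + σ²/τ²).
Σxᵢyᵢ = 5·7 + 4·11 + 1·5 = 84; Σxᵢ² = 42; σ²/τ² = 2.
β̂_MAP = 84 / (42 + 2) = 84/44 ≈ 1.909.

β̂_MAP = 1.909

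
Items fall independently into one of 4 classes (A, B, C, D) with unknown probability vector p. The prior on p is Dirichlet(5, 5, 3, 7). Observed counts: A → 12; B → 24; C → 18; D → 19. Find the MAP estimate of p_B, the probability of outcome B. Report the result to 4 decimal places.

The posterior is Dirichlet(αᵢ + nᵢ) = Dirichlet(17, 29, 21, 26).
For a Dirichlet(a₁,…,a_K) with all aᵢ > 1, the mode has j-th component (aⱼ − 1)/(Σaᵢ − K).
Here Σaᵢ = 93 and K = 4, so p_B = (29 − 1)/(93 − 4) = 28/89 ≈ 0.3146.

MAP estimate of p_B = 0.3146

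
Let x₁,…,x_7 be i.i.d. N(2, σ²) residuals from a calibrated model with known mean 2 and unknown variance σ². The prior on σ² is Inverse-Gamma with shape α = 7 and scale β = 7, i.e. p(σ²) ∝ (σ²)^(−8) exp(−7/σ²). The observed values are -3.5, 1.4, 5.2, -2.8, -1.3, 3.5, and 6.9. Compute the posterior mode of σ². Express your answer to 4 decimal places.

Sum of squared deviations about the known mean: SS = (-3.5−2)² + (1.4−2)² + (5.2−2)² + (-2.8−2)² + (-1.3−2)² + (3.5−2)² + (6.9−2)² = 101.04.
The Normal likelihood contributes (σ²)^(−n/2) exp(−SS/(2σ²)), so the posterior is Inverse-Gamma(α + n/2, β + SS/2) = Inverse-Gamma(10.5, 57.52).
The mode of Inverse-Gamma(a, b) is b/(a+1) = 57.52/11.5 ≈ 5.0017.

σ̂²_MAP = 5.0017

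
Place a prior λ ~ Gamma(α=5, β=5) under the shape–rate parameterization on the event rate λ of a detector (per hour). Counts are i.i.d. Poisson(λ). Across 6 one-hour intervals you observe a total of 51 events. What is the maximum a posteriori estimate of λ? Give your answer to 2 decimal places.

λ̂_MAP = 5.00

Σxᵢ = 51, n = 6.
Posterior ∝ λ^4e^(−5λ) · λ^51e^(−6λ) = λ^55e^(−11λ), i.e. Gamma(shape=56, rate=11).
The mode of a Gamma(a, b) with a ≥ 1 (shape–rate) is (a−1)/b = 55/11 ≈ 5.00.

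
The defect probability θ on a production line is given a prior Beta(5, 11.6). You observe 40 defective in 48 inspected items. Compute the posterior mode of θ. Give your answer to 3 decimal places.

θ̂_MAP = 0.703

Prior: Beta(5, 11.6).
Data: 40 successes in 48 trials. The binomial likelihood contributes θ^40(1−θ)^8, so the posterior is Beta(5+40, 11.6+8) = Beta(45, 19.6).
For Beta(a, b) with a, b > 1 the mode is (a−1)/(a+b−2) = 44/62.6 ≈ 0.703.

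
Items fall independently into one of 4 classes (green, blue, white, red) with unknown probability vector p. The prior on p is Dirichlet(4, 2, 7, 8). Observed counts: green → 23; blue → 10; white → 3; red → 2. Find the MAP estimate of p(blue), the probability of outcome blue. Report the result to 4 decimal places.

MAP estimate of p(blue) = 0.2000

The posterior is Dirichlet(αᵢ + nᵢ) = Dirichlet(27, 12, 10, 10).
For a Dirichlet(a₁,…,a_K) with all aᵢ > 1, the mode has j-th component (aⱼ − 1)/(Σaᵢ − K).
Here Σaᵢ = 59 and K = 4, so p(blue) = (12 − 1)/(59 − 4) = 11/55 ≈ 0.2000.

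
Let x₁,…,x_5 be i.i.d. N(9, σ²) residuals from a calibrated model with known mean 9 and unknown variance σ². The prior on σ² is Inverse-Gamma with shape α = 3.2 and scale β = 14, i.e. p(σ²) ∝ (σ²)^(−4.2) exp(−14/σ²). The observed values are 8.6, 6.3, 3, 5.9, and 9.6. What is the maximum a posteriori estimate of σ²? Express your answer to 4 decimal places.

Sum of squared deviations about the known mean: SS = (8.6−9)² + (6.3−9)² + (3−9)² + (5.9−9)² + (9.6−9)² = 53.42.
The Normal likelihood contributes (σ²)^(−n/2) exp(−SS/(2σ²)), so the posterior is Inverse-Gamma(α + n/2, β + SS/2) = Inverse-Gamma(5.7, 40.71).
The mode of Inverse-Gamma(a, b) is b/(a+1) = 40.71/6.7 ≈ 6.0761.

σ̂²_MAP = 6.0761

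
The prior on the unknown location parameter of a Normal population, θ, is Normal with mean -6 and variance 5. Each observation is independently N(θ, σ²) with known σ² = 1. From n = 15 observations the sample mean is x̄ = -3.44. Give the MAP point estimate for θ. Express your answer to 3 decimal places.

n = 15, x̄ = -3.44.
For a Normal prior and Normal likelihood with known variance, the posterior is Normal; its mode equals its mean, the precision-weighted average.
Prior precision 1/σ₀² = 1/5 = 0.2; data precision n/σ² = 15/1 = 15.
θ̂ = (0.2·(-6) + 15·(-3.44)) / (0.2 + 15) = (-52.8)/15.2 = -66/19 ≈ -3.474.

θ̂_MAP = -3.474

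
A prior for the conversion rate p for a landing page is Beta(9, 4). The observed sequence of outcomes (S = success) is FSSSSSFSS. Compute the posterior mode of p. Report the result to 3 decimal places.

p̂_MAP = 0.750

Prior: Beta(9, 4).
Data: 7 successes in 9 trials (from the sequence). The binomial likelihood contributes p^7(1−p)^2, so the posterior is Beta(9+7, 4+2) = Beta(16, 6).
For Beta(a, b) with a, b > 1 the mode is (a−1)/(a+b−2) = 15/20 ≈ 0.750.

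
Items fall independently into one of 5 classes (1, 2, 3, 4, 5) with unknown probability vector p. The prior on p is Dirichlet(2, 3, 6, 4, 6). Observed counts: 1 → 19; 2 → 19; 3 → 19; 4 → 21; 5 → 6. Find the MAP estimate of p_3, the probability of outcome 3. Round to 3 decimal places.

The posterior is Dirichlet(αᵢ + nᵢ) = Dirichlet(21, 22, 25, 25, 12).
For a Dirichlet(a₁,…,a_K) with all aᵢ > 1, the mode has j-th component (aⱼ − 1)/(Σaᵢ − K).
Here Σaᵢ = 105 and K = 5, so p_3 = (25 − 1)/(105 − 5) = 24/100 ≈ 0.240.

MAP estimate: 0.240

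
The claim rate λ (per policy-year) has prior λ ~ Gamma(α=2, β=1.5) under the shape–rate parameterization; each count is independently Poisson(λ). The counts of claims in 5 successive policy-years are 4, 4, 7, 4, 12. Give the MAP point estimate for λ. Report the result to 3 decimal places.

Σxᵢ = 4+4+7+4+12 = 31, with n = 5.
Posterior ∝ λe^(−1.5λ) · λ^31e^(−5λ) = λ^32e^(−6.5λ), i.e. Gamma(shape=33, rate=6.5).
The mode of a Gamma(a, b) with a ≥ 1 (shape–rate) is (a−1)/b = 32/6.5 ≈ 4.923.

λ̂_MAP = 4.923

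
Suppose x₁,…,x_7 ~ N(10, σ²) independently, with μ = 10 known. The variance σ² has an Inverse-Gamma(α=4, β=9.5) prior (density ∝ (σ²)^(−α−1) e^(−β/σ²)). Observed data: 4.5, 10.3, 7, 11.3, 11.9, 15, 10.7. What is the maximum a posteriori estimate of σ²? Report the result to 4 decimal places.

Sum of squared deviations about the known mean: SS = (4.5−10)² + (10.3−10)² + (7−10)² + (11.3−10)² + (11.9−10)² + (15−10)² + (10.7−10)² = 70.13.
The Normal likelihood contributes (σ²)^(−n/2) exp(−SS/(2σ²)), so the posterior is Inverse-Gamma(α + n/2, β + SS/2) = Inverse-Gamma(7.5, 44.565).
The mode of Inverse-Gamma(a, b) is b/(a+1) = 44.565/8.5 ≈ 5.2429.

σ̂²_MAP = 5.2429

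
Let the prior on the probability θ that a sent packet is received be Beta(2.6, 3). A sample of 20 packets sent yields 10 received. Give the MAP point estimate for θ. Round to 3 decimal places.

θ̂_MAP = 0.492

Prior: Beta(2.6, 3).
Data: 10 successes in 20 trials. The binomial likelihood contributes θ^10(1−θ)^10, so the posterior is Beta(2.6+10, 3+10) = Beta(12.6, 13).
For Beta(a, b) with a, b > 1 the mode is (a−1)/(a+b−2) = 11.6/23.6 ≈ 0.492.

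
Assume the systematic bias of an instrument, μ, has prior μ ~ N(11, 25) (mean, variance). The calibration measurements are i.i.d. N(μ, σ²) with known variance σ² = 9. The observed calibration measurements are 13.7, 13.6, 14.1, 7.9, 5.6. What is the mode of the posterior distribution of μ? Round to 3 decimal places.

n = 5; x̄ = (13.7 + 13.6 + 14.1 + 7.9 + 5.6)/5 = 54.9/5 = 10.98.
For a Normal prior and Normal likelihood with known variance, the posterior is Normal; its mode equals its mean, the precision-weighted average.
Prior precision 1/σ₀² = 1/25 = 0.04; data precision n/σ² = 5/9.
μ̂ = (0.04·11 + (5/9)·10.98) / (0.04 + 5/9) = 6.54/(134/225) = 2943/268 ≈ 10.981.

μ̂_MAP = 10.981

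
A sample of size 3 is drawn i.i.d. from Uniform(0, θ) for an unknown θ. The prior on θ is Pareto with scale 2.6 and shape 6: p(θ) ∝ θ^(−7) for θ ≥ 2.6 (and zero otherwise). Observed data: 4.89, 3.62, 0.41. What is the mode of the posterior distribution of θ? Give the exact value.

θ̂_MAP = 4.89

The Uniform(0, θ) likelihood is θ^(−n) for θ ≥ max(xᵢ), zero otherwise. Here max(xᵢ) = 4.89.
Posterior ∝ θ^(−7) · θ^(−3) = θ^(−10) on θ ≥ max(2.6, 4.89) = 4.89.
This density is strictly decreasing in θ, so the posterior mode lies at the lower boundary of the support.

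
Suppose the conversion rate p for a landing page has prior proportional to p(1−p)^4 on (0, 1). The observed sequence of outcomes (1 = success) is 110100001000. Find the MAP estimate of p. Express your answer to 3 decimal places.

The prior density ∝ p(1−p)^4 is the kernel of Beta(2, 5).
Data: 4 successes in 12 trials (from the sequence). The binomial likelihood contributes p^4(1−p)^8, so the posterior is Beta(2+4, 5+8) = Beta(6, 13).
For Beta(a, b) with a, b > 1 the mode is (a−1)/(a+b−2) = 5/17 ≈ 0.294.

p̂_MAP = 0.294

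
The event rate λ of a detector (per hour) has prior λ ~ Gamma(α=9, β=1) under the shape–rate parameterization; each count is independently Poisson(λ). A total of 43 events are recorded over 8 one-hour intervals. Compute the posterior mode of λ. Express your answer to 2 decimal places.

Σxᵢ = 43, n = 8.
Posterior ∝ λ^8e^(−1λ) · λ^43e^(−8λ) = λ^51e^(−9λ), i.e. Gamma(shape=52, rate=9).
The mode of a Gamma(a, b) with a ≥ 1 (shape–rate) is (a−1)/b = 51/9 ≈ 5.67.

λ̂_MAP = 5.67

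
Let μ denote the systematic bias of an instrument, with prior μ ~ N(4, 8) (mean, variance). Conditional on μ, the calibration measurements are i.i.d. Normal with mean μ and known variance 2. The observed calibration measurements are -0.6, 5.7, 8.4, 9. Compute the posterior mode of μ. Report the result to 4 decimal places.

n = 4; x̄ = ((-0.6) + 5.7 + 8.4 + 9)/4 = 22.5/4 = 5.625.
For a Normal prior and Normal likelihood with known variance, the posterior is Normal; its mode equals its mean, the precision-weighted average.
Prior precision 1/σ₀² = 1/8 = 0.125; data precision n/σ² = 4/2 = 2.
μ̂ = (0.125·4 + 2·5.625) / (0.125 + 2) = 11.75/2.125 = 94/17 ≈ 5.5294.

μ̂_MAP = 5.5294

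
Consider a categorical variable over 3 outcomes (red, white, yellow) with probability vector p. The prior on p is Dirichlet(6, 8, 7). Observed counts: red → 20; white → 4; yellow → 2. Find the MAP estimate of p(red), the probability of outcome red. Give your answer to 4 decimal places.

MAP estimate of p(red) = 0.5682

The posterior is Dirichlet(αᵢ + nᵢ) = Dirichlet(26, 12, 9).
For a Dirichlet(a₁,…,a_K) with all aᵢ > 1, the mode has j-th component (aⱼ − 1)/(Σaᵢ − K).
Here Σaᵢ = 47 and K = 3, so p(red) = (26 − 1)/(47 − 3) = 25/44 ≈ 0.5682.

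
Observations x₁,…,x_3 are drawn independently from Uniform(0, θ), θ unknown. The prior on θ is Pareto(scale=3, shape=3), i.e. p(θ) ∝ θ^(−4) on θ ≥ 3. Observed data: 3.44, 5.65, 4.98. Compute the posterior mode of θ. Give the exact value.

θ̂_MAP = 5.65

The Uniform(0, θ) likelihood is θ^(−n) for θ ≥ max(xᵢ), zero otherwise. Here max(xᵢ) = 5.65.
Posterior ∝ θ^(−4) · θ^(−3) = θ^(−7) on θ ≥ max(3, 5.65) = 5.65.
This density is strictly decreasing in θ, so the posterior mode lies at the lower boundary of the support.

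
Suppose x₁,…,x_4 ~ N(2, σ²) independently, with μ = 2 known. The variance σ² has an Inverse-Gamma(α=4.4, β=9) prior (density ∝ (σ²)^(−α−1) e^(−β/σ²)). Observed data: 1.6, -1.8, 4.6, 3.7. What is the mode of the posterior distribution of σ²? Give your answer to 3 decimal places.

σ̂²_MAP = 2.855

Sum of squared deviations about the known mean: SS = (1.6−2)² + (-1.8−2)² + (4.6−2)² + (3.7−2)² = 24.25.
The Normal likelihood contributes (σ²)^(−n/2) exp(−SS/(2σ²)), so the posterior is Inverse-Gamma(α + n/2, β + SS/2) = Inverse-Gamma(6.4, 21.125).
The mode of Inverse-Gamma(a, b) is b/(a+1) = 21.125/7.4 ≈ 2.855.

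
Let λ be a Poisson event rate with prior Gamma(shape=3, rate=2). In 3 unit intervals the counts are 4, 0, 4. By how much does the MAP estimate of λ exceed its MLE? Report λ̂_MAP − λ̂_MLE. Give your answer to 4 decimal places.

MAP − MLE = -0.6667

Σxᵢ = 8. Posterior is Gamma(11, 5); MAP = (11−1)/5 = 10/5 ≈ 2.00000.
MLE = x̄ = 8/3 ≈ 2.66667.
Difference = 10/5 − 8/3 = -2/3 ≈ -0.6667.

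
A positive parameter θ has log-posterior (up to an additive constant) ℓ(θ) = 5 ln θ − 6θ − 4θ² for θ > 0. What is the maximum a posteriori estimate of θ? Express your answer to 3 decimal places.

θ̂_MAP = 0.500

ℓ'(θ) = 5/θ − 6 − 8θ. Setting this to zero and multiplying by θ: 8θ² + 6θ − 5 = 0.
θ = (−6 + √(6² + 4·8·5)) / (2·8) = (−6 + √196) / 16 = (−6 + 14)/16 = 1/2.
ℓ''(θ) = −5/θ² − 8 < 0, confirming a maximum.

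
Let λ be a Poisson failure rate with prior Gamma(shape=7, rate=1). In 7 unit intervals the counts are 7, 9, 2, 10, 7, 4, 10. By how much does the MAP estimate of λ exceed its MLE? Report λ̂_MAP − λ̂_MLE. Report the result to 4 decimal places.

Σxᵢ = 49. Posterior is Gamma(56, 8); MAP = (56−1)/8 = 55/8 ≈ 6.87500.
MLE = x̄ = 49/7 ≈ 7.00000.
Difference = 55/8 − 49/7 = -1/8 ≈ -0.1250.

MAP − MLE = -0.1250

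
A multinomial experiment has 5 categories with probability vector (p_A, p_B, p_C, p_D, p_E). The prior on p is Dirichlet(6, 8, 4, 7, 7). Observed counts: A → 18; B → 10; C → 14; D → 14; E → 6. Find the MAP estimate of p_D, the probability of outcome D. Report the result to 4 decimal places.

The posterior is Dirichlet(αᵢ + nᵢ) = Dirichlet(24, 18, 18, 21, 13).
For a Dirichlet(a₁,…,a_K) with all aᵢ > 1, the mode has j-th component (aⱼ − 1)/(Σaᵢ − K).
Here Σaᵢ = 94 and K = 5, so p_D = (21 − 1)/(94 − 5) = 20/89 ≈ 0.2247.

MAP estimate of p_D = 0.2247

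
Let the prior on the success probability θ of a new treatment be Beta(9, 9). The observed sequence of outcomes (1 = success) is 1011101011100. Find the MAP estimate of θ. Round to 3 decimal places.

θ̂_MAP = 0.552

Prior: Beta(9, 9).
Data: 8 successes in 13 trials (from the sequence). The binomial likelihood contributes θ^8(1−θ)^5, so the posterior is Beta(9+8, 9+5) = Beta(17, 14).
For Beta(a, b) with a, b > 1 the mode is (a−1)/(a+b−2) = 16/29 ≈ 0.552.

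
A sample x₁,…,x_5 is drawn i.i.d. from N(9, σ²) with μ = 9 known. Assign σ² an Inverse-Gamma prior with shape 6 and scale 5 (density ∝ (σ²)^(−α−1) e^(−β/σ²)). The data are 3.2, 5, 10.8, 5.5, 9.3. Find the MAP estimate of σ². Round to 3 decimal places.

Sum of squared deviations about the known mean: SS = (3.2−9)² + (5−9)² + (10.8−9)² + (5.5−9)² + (9.3−9)² = 65.22.
The Normal likelihood contributes (σ²)^(−n/2) exp(−SS/(2σ²)), so the posterior is Inverse-Gamma(α + n/2, β + SS/2) = Inverse-Gamma(8.5, 37.61).
The mode of Inverse-Gamma(a, b) is b/(a+1) = 37.61/9.5 ≈ 3.959.

σ̂²_MAP = 3.959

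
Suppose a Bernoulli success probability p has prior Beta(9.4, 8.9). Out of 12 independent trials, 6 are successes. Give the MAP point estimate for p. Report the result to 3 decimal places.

p̂_MAP = 0.509

Prior: Beta(9.4, 8.9).
Data: 6 successes in 12 trials. The binomial likelihood contributes p^6(1−p)^6, so the posterior is Beta(9.4+6, 8.9+6) = Beta(15.4, 14.9).
For Beta(a, b) with a, b > 1 the mode is (a−1)/(a+b−2) = 14.4/28.3 ≈ 0.509.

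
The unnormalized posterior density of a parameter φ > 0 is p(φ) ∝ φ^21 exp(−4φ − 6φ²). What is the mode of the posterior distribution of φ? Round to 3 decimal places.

ℓ'(φ) = 21/φ − 4 − 12φ. Setting this to zero and multiplying by φ: 12φ² + 4φ − 21 = 0.
φ = (−4 + √(4² + 4·12·21)) / (2·12) = (−4 + √1024) / 24 = (−4 + 32)/24 = 7/6.
ℓ''(φ) = −21/φ² − 12 < 0, confirming a maximum.

φ̂_MAP = 1.167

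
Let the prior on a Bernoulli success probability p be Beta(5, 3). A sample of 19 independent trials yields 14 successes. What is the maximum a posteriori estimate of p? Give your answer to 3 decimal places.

Prior: Beta(5, 3).
Data: 14 successes in 19 trials. The binomial likelihood contributes p^14(1−p)^5, so the posterior is Beta(5+14, 3+5) = Beta(19, 8).
For Beta(a, b) with a, b > 1 the mode is (a−1)/(a+b−2) = 18/25 ≈ 0.720.

p̂_MAP = 0.720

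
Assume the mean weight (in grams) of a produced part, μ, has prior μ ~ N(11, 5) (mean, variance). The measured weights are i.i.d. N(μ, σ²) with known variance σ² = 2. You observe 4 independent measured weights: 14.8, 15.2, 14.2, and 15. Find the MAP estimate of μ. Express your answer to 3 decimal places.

μ̂_MAP = 14.455

n = 4; x̄ = (14.8 + 15.2 + 14.2 + 15)/4 = 59.2/4 = 14.8.
For a Normal prior and Normal likelihood with known variance, the posterior is Normal; its mode equals its mean, the precision-weighted average.
Prior precision 1/σ₀² = 1/5 = 0.2; data precision n/σ² = 4/2 = 2.
μ̂ = (0.2·11 + 2·14.8) / (0.2 + 2) = 31.8/2.2 = 159/11 ≈ 14.455.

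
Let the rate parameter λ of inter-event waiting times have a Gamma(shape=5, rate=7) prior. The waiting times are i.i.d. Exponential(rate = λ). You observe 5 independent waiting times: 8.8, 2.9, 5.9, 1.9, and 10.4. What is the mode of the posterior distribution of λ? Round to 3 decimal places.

λ̂_MAP = 0.244

The Exponential(rate=λ) likelihood is ∝ λ^n e^(−λΣtᵢ). Here n = 5 and Σtᵢ = 8.8 + 2.9 + 5.9 + 1.9 + 10.4 = 29.9.
Posterior ∝ λ^4e^(−7λ) · λ^5e^(−29.9λ) = λ^9e^(−36.9λ), i.e. Gamma(10, 36.9).
Mode = (a−1)/b = 9/36.9 ≈ 0.244.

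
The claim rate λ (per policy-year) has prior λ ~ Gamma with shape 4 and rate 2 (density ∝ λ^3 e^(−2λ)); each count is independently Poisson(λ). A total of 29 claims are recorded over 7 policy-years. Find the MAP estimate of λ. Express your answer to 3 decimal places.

λ̂_MAP = 3.556

Σxᵢ = 29, n = 7.
Posterior ∝ λ^3e^(−2λ) · λ^29e^(−7λ) = λ^32e^(−9λ), i.e. Gamma(shape=33, rate=9).
The mode of a Gamma(a, b) with a ≥ 1 (shape–rate) is (a−1)/b = 32/9 ≈ 3.556.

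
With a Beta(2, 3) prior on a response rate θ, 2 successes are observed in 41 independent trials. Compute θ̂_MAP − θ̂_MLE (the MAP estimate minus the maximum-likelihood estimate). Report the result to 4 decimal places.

MAP − MLE = 0.0194

Posterior is Beta(4, 42); MAP = (4−1)/(46−2) = 3/44 ≈ 0.06818.
MLE ignores the prior: θ̂_MLE = k/n = 2/41 ≈ 0.04878.
Difference = 3/44 − 2/41 = 35/1804 ≈ 0.0194.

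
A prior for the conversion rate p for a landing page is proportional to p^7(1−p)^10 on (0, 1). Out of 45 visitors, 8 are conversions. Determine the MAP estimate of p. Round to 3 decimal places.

p̂_MAP = 0.242

The prior density ∝ p^7(1−p)^10 is the kernel of Beta(8, 11).
Data: 8 successes in 45 trials. The binomial likelihood contributes p^8(1−p)^37, so the posterior is Beta(8+8, 11+37) = Beta(16, 48).
For Beta(a, b) with a, b > 1 the mode is (a−1)/(a+b−2) = 15/62 ≈ 0.242.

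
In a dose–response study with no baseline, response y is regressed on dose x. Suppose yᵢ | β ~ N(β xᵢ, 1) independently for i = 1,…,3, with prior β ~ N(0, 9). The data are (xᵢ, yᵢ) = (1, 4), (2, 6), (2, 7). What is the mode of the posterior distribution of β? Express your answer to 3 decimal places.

log p(β | y) = −Σ(yᵢ − βxᵢ)²/(2·1) − β²/(2·9) + const.
Setting the derivative to zero: Σxᵢ(yᵢ − βxᵢ)/1 − β/9 = 0, so β = Σxᵢyᵢ / (Σxᵢ² + σ²/τ²).
Σxᵢyᵢ = 1·4 + 2·6 + 2·7 = 30; Σxᵢ² = 9; σ²/τ² = 1/9.
β̂_MAP = 30 / (9 + 1/9) = 30/(82/9) = 135/41 ≈ 3.293.

β̂_MAP = 3.293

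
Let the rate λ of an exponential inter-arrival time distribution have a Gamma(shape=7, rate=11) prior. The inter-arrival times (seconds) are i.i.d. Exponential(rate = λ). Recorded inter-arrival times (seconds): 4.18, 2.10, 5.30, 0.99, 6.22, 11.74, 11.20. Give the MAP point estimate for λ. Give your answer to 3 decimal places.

The Exponential(rate=λ) likelihood is ∝ λ^n e^(−λΣtᵢ). Here n = 7 and Σtᵢ = 4.18 + 2.10 + 5.30 + 0.99 + 6.22 + 11.74 + 11.20 = 41.73.
Posterior ∝ λ^6e^(−11λ) · λ^7e^(−41.73λ) = λ^13e^(−52.73λ), i.e. Gamma(14, 52.73).
Mode = (a−1)/b = 13/52.73 ≈ 0.247.

λ̂_MAP = 0.247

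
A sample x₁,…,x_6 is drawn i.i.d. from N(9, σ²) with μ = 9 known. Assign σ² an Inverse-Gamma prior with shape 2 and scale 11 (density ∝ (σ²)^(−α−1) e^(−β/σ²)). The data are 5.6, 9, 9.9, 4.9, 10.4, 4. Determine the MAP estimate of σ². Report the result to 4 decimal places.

Sum of squared deviations about the known mean: SS = (5.6−9)² + (9−9)² + (9.9−9)² + (4.9−9)² + (10.4−9)² + (4−9)² = 56.14.
The Normal likelihood contributes (σ²)^(−n/2) exp(−SS/(2σ²)), so the posterior is Inverse-Gamma(α + n/2, β + SS/2) = Inverse-Gamma(5, 39.07).
The mode of Inverse-Gamma(a, b) is b/(a+1) = 39.07/6 ≈ 6.5117.

σ̂²_MAP = 6.5117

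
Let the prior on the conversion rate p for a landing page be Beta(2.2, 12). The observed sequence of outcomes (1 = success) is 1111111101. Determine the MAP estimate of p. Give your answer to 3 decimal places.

Prior: Beta(2.2, 12).
Data: 9 successes in 10 trials (from the sequence). The binomial likelihood contributes p^9(1−p)^1, so the posterior is Beta(2.2+9, 12+1) = Beta(11.2, 13).
For Beta(a, b) with a, b > 1 the mode is (a−1)/(a+b−2) = 10.2/22.2 ≈ 0.459.

p̂_MAP = 0.459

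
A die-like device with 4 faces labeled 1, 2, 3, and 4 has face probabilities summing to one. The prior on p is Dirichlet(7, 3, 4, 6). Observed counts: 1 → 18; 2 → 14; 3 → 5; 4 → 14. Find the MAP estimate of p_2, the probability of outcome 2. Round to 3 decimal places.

The posterior is Dirichlet(αᵢ + nᵢ) = Dirichlet(25, 17, 9, 20).
For a Dirichlet(a₁,…,a_K) with all aᵢ > 1, the mode has j-th component (aⱼ − 1)/(Σaᵢ − K).
Here Σaᵢ = 71 and K = 4, so p_2 = (17 − 1)/(71 − 4) = 16/67 ≈ 0.239.

MAP estimate: 0.239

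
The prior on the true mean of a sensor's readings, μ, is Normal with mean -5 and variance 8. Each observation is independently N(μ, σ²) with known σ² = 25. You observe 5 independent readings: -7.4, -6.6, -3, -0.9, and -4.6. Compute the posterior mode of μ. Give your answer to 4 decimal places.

μ̂_MAP = -4.6923

n = 5; x̄ = ((-7.4) + (-6.6) + (-3) + (-0.9) + (-4.6))/5 = -22.5/5 = -4.5.
For a Normal prior and Normal likelihood with known variance, the posterior is Normal; its mode equals its mean, the precision-weighted average.
Prior precision 1/σ₀² = 1/8 = 0.125; data precision n/σ² = 5/25 = 0.2.
μ̂ = (0.125·(-5) + 0.2·(-4.5)) / (0.125 + 0.2) = (-1.525)/0.325 = -61/13 ≈ -4.6923.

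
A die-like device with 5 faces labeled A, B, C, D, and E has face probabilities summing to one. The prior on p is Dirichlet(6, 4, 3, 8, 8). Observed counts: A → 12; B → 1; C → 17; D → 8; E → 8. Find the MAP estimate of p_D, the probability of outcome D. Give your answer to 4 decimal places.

MAP estimate of p_D = 0.2143

The posterior is Dirichlet(αᵢ + nᵢ) = Dirichlet(18, 5, 20, 16, 16).
For a Dirichlet(a₁,…,a_K) with all aᵢ > 1, the mode has j-th component (aⱼ − 1)/(Σaᵢ − K).
Here Σaᵢ = 75 and K = 5, so p_D = (16 − 1)/(75 − 5) = 15/70 ≈ 0.2143.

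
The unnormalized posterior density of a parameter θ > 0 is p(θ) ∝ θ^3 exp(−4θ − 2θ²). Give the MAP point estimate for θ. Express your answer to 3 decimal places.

ℓ'(θ) = 3/θ − 4 − 4θ. Setting this to zero and multiplying by θ: 4θ² + 4θ − 3 = 0.
θ = (−4 + √(4² + 4·4·3)) / (2·4) = (−4 + √64) / 8 = (−4 + 8)/8 = 1/2.
ℓ''(θ) = −3/θ² − 4 < 0, confirming a maximum.

θ̂_MAP = 0.500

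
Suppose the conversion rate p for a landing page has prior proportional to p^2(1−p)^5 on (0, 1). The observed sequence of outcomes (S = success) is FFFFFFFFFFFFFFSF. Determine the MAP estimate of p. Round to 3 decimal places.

p̂_MAP = 0.130

The prior density ∝ p^2(1−p)^5 is the kernel of Beta(3, 6).
Data: 1 success in 16 trials (from the sequence). The binomial likelihood contributes p(1−p)^15, so the posterior is Beta(3+1, 6+15) = Beta(4, 21).
For Beta(a, b) with a, b > 1 the mode is (a−1)/(a+b−2) = 3/23 ≈ 0.130.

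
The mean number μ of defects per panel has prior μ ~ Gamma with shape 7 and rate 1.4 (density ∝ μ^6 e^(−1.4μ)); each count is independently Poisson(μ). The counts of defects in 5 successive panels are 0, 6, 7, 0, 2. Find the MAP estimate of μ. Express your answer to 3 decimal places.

μ̂_MAP = 3.281

Σxᵢ = 0+6+7+0+2 = 15, with n = 5.
Posterior ∝ μ^6e^(−1.4μ) · μ^15e^(−5μ) = μ^21e^(−6.4μ), i.e. Gamma(shape=22, rate=6.4).
The mode of a Gamma(a, b) with a ≥ 1 (shape–rate) is (a−1)/b = 21/6.4 ≈ 3.281.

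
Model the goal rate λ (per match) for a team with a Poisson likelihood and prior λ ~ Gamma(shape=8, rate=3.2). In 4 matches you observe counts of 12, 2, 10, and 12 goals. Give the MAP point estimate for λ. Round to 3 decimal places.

Σxᵢ = 12+2+10+12 = 36, with n = 4.
Posterior ∝ λ^7e^(−3.2λ) · λ^36e^(−4λ) = λ^43e^(−7.2λ), i.e. Gamma(shape=44, rate=7.2).
The mode of a Gamma(a, b) with a ≥ 1 (shape–rate) is (a−1)/b = 43/7.2 ≈ 5.972.

λ̂_MAP = 5.972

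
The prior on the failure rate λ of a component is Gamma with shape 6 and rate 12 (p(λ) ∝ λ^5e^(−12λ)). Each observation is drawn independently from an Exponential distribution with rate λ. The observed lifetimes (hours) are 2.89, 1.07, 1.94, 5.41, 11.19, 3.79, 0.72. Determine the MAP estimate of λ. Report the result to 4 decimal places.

λ̂_MAP = 0.3076

The Exponential(rate=λ) likelihood is ∝ λ^n e^(−λΣtᵢ). Here n = 7 and Σtᵢ = 2.89 + 1.07 + 1.94 + 5.41 + 11.19 + 3.79 + 0.72 = 27.01.
Posterior ∝ λ^5e^(−12λ) · λ^7e^(−27.01λ) = λ^12e^(−39.01λ), i.e. Gamma(13, 39.01).
Mode = (a−1)/b = 12/39.01 ≈ 0.3076.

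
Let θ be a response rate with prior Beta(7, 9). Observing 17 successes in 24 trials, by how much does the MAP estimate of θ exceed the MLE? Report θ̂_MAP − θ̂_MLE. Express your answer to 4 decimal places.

Posterior is Beta(24, 16); MAP = (24−1)/(40−2) = 23/38 ≈ 0.60526.
MLE ignores the prior: θ̂_MLE = k/n = 17/24 ≈ 0.70833.
Difference = 23/38 − 17/24 = -47/456 ≈ -0.1031.

MAP − MLE = -0.1031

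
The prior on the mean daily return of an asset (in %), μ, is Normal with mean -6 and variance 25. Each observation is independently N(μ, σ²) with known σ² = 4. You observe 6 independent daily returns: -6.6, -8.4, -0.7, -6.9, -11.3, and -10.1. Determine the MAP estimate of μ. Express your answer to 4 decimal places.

n = 6; x̄ = ((-6.6) + (-8.4) + (-0.7) + (-6.9) + (-11.3) + (-10.1))/6 = -44/6 = -22/3 ≈ -7.3333.
For a Normal prior and Normal likelihood with known variance, the posterior is Normal; its mode equals its mean, the precision-weighted average.
Prior precision 1/σ₀² = 1/25 = 0.04; data precision n/σ² = 6/4 = 1.5.
μ̂ = (0.04·(-6) + 1.5·(-22/3)) / (0.04 + 1.5) = (-11.24)/1.54 = -562/77 ≈ -7.2987.

μ̂_MAP = -7.2987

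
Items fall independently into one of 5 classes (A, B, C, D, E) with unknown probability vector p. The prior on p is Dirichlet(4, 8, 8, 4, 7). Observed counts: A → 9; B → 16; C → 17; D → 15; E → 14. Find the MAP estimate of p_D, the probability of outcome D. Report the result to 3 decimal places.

MAP estimate of p_D = 0.186

The posterior is Dirichlet(αᵢ + nᵢ) = Dirichlet(13, 24, 25, 19, 21).
For a Dirichlet(a₁,…,a_K) with all aᵢ > 1, the mode has j-th component (aⱼ − 1)/(Σaᵢ − K).
Here Σaᵢ = 102 and K = 5, so p_D = (19 − 1)/(102 − 5) = 18/97 ≈ 0.186.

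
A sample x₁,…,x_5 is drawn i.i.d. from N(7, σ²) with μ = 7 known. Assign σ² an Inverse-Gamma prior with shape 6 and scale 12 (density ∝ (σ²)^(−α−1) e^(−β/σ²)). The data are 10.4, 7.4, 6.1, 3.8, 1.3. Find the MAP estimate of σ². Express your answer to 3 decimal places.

Sum of squared deviations about the known mean: SS = (10.4−7)² + (7.4−7)² + (6.1−7)² + (3.8−7)² + (1.3−7)² = 55.26.
The Normal likelihood contributes (σ²)^(−n/2) exp(−SS/(2σ²)), so the posterior is Inverse-Gamma(α + n/2, β + SS/2) = Inverse-Gamma(8.5, 39.63).
The mode of Inverse-Gamma(a, b) is b/(a+1) = 39.63/9.5 ≈ 4.172.

σ̂²_MAP = 4.172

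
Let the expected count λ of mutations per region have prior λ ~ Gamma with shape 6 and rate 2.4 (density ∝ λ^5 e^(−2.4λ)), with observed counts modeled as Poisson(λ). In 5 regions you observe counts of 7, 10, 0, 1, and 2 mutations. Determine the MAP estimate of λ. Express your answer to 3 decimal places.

λ̂_MAP = 3.378

Σxᵢ = 7+10+0+1+2 = 20, with n = 5.
Posterior ∝ λ^5e^(−2.4λ) · λ^20e^(−5λ) = λ^25e^(−7.4λ), i.e. Gamma(shape=26, rate=7.4).
The mode of a Gamma(a, b) with a ≥ 1 (shape–rate) is (a−1)/b = 25/7.4 ≈ 3.378.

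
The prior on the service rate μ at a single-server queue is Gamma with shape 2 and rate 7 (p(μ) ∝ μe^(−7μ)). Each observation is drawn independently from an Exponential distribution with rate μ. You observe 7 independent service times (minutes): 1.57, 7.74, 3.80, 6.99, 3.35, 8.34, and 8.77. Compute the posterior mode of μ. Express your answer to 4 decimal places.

μ̂_MAP = 0.1682

The Exponential(rate=μ) likelihood is ∝ μ^n e^(−μΣtᵢ). Here n = 7 and Σtᵢ = 1.57 + 7.74 + 3.80 + 6.99 + 3.35 + 8.34 + 8.77 = 40.56.
Posterior ∝ μe^(−7μ) · μ^7e^(−40.56μ) = μ^8e^(−47.56μ), i.e. Gamma(9, 47.56).
Mode = (a−1)/b = 8/47.56 ≈ 0.1682.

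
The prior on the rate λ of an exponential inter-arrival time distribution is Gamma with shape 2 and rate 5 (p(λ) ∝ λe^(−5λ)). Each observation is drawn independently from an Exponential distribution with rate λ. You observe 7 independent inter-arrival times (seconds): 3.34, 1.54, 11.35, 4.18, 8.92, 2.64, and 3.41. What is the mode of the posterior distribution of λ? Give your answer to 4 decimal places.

λ̂_MAP = 0.1981

The Exponential(rate=λ) likelihood is ∝ λ^n e^(−λΣtᵢ). Here n = 7 and Σtᵢ = 3.34 + 1.54 + 11.35 + 4.18 + 8.92 + 2.64 + 3.41 = 35.38.
Posterior ∝ λe^(−5λ) · λ^7e^(−35.38λ) = λ^8e^(−40.38λ), i.e. Gamma(9, 40.38).
Mode = (a−1)/b = 8/40.38 ≈ 0.1981.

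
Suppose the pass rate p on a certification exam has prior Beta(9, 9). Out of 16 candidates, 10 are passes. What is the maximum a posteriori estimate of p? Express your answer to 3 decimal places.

Prior: Beta(9, 9).
Data: 10 successes in 16 trials. The binomial likelihood contributes p^10(1−p)^6, so the posterior is Beta(9+10, 9+6) = Beta(19, 15).
For Beta(a, b) with a, b > 1 the mode is (a−1)/(a+b−2) = 18/32 ≈ 0.563.

p̂_MAP = 0.563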